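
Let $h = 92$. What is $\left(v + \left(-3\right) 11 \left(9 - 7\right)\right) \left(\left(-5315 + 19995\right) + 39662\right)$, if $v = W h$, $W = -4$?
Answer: $-23584428$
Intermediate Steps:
$v = -368$ ($v = \left(-4\right) 92 = -368$)
$\left(v + \left(-3\right) 11 \left(9 - 7\right)\right) \left(\left(-5315 + 19995\right) + 39662\right) = \left(-368 + \left(-3\right) 11 \left(9 - 7\right)\right) \left(\left(-5315 + 19995\right) + 39662\right) = \left(-368 - 66\right) \left(14680 + 39662\right) = \left(-368 - 66\right) 54342 = \left(-434\right) 54342 = -23584428$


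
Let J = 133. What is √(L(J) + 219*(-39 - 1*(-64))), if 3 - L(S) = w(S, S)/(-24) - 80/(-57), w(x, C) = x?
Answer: √31664830/76 ≈ 74.042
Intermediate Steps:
L(S) = 91/57 + S/24 (L(S) = 3 - (S/(-24) - 80/(-57)) = 3 - (S*(-1/24) - 80*(-1/57)) = 3 - (-S/24 + 80/57) = 3 - (80/57 - S/24) = 3 + (-80/57 + S/24) = 91/57 + S/24)
√(L(J) + 219*(-39 - 1*(-64))) = √((91/57 + (1/24)*133) + 219*(-39 - 1*(-64))) = √((91/57 + 133/24) + 219*(-39 + 64)) = √(1085/152 + 219*25) = √(1085/152 + 5475) = √(833285/152) = √31664830/76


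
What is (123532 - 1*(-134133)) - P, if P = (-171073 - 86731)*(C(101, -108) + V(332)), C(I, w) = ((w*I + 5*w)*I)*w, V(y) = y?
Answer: 32193304662929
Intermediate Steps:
C(I, w) = I*w*(5*w + I*w) (C(I, w) = ((I*w + 5*w)*I)*w = ((5*w + I*w)*I)*w = (I*(5*w + I*w))*w = I*w*(5*w + I*w))
P = -32193304405264 (P = (-171073 - 86731)*(101*(-108)²*(5 + 101) + 332) = -257804*(101*11664*106 + 332) = -257804*(124874784 + 332) = -257804*124875116 = -32193304405264)
(123532 - 1*(-134133)) - P = (123532 - 1*(-134133)) - 1*(-32193304405264) = (123532 + 134133) + 32193304405264 = 257665 + 32193304405264 = 32193304662929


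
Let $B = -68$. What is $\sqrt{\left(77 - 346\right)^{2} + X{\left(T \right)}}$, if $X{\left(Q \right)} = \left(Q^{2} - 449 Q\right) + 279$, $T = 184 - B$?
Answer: $2 \sqrt{5749} \approx 151.64$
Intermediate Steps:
$T = 252$ ($T = 184 - -68 = 184 + 68 = 252$)
$X{\left(Q \right)} = 279 + Q^{2} - 449 Q$
$\sqrt{\left(77 - 346\right)^{2} + X{\left(T \right)}} = \sqrt{\left(77 - 346\right)^{2} + \left(279 + 252^{2} - 113148\right)} = \sqrt{\left(-269\right)^{2} + \left(279 + 63504 - 113148\right)} = \sqrt{72361 - 49365} = \sqrt{22996} = 2 \sqrt{5749}$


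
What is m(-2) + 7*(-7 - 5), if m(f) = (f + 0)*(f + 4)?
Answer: -88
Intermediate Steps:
m(f) = f*(4 + f)
m(-2) + 7*(-7 - 5) = -2*(4 - 2) + 7*(-7 - 5) = -2*2 + 7*(-12) = -4 - 84 = -88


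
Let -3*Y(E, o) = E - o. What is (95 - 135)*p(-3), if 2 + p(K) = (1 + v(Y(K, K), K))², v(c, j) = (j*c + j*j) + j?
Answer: -1880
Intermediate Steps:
Y(E, o) = -E/3 + o/3 (Y(E, o) = -(E - o)/3 = -E/3 + o/3)
v(c, j) = j + j² + c*j (v(c, j) = (c*j + j²) + j = (j² + c*j) + j = j + j² + c*j)
p(K) = -2 + (1 + K*(1 + K))² (p(K) = -2 + (1 + K*(1 + (-K/3 + K/3) + K))² = -2 + (1 + K*(1 + 0 + K))² = -2 + (1 + K*(1 + K))²)
(95 - 135)*p(-3) = (95 - 135)*(-2 + (1 - 3*(1 - 3))²) = -40*(-2 + (1 - 3*(-2))²) = -40*(-2 + (1 + 6)²) = -40*(-2 + 7²) = -40*(-2 + 49) = -40*47 = -1880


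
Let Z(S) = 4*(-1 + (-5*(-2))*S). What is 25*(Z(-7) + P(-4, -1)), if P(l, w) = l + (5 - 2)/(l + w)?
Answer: -7215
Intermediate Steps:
P(l, w) = l + 3/(l + w)
Z(S) = -4 + 40*S (Z(S) = 4*(-1 + 10*S) = -4 + 40*S)
25*(Z(-7) + P(-4, -1)) = 25*((-4 + 40*(-7)) + (3 + (-4)**2 - 4*(-1))/(-4 - 1)) = 25*((-4 - 280) + (3 + 16 + 4)/(-5)) = 25*(-284 - 1/5*23) = 25*(-284 - 23/5) = 25*(-1443/5) = -7215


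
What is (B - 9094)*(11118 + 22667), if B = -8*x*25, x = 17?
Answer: -422109790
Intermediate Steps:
B = -3400 (B = -8*17*25 = -136*25 = -3400)
(B - 9094)*(11118 + 22667) = (-3400 - 9094)*(11118 + 22667) = -12494*33785 = -422109790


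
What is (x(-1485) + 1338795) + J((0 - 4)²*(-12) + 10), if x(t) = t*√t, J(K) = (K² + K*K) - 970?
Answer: 1404073 - 4455*I*√165 ≈ 1.4041e+6 - 57226.0*I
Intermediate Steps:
J(K) = -970 + 2*K² (J(K) = (K² + K²) - 970 = 2*K² - 970 = -970 + 2*K²)
x(t) = t^(3/2)
(x(-1485) + 1338795) + J((0 - 4)²*(-12) + 10) = ((-1485)^(3/2) + 1338795) + (-970 + 2*((0 - 4)²*(-12) + 10)²) = (-4455*I*√165 + 1338795) + (-970 + 2*((-4)²*(-12) + 10)²) = (1338795 - 4455*I*√165) + (-970 + 2*(16*(-12) + 10)²) = (1338795 - 4455*I*√165) + (-970 + 2*(-192 + 10)²) = (1338795 - 4455*I*√165) + (-970 + 2*(-182)²) = (1338795 - 4455*I*√165) + (-970 + 2*33124) = (1338795 - 4455*I*√165) + (-970 + 66248) = (1338795 - 4455*I*√165) + 65278 = 1404073 - 4455*I*√165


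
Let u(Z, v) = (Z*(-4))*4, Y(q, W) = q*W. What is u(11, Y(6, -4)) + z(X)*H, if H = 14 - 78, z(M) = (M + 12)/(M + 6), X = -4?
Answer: -432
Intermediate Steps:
Y(q, W) = W*q
u(Z, v) = -16*Z (u(Z, v) = -4*Z*4 = -16*Z)
z(M) = (12 + M)/(6 + M)
H = -64
u(11, Y(6, -4)) + z(X)*H = -16*11 + ((12 - 4)/(6 - 4))*(-64) = -176 + (8/2)*(-64) = -176 + ((1/2)*8)*(-64) = -176 + 4*(-64) = -176 - 256 = -432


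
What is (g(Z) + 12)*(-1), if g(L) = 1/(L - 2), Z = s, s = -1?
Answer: -35/3 ≈ -11.667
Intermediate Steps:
Z = -1
g(L) = 1/(-2 + L)
(g(Z) + 12)*(-1) = (1/(-2 - 1) + 12)*(-1) = (1/(-3) + 12)*(-1) = (-1/3 + 12)*(-1) = (35/3)*(-1) = -35/3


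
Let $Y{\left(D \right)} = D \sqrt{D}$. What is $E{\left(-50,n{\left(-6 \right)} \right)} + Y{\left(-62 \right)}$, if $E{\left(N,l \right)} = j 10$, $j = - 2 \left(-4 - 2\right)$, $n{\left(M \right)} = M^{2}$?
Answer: $120 - 62 i \sqrt{62} \approx 120.0 - 488.19 i$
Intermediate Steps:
$j = 12$ ($j = \left(-2\right) \left(-6\right) = 12$)
$E{\left(N,l \right)} = 120$ ($E{\left(N,l \right)} = 12 \cdot 10 = 120$)
$Y{\left(D \right)} = D^{\frac{3}{2}}$
$E{\left(-50,n{\left(-6 \right)} \right)} + Y{\left(-62 \right)} = 120 + \left(-62\right)^{\frac{3}{2}} = 120 - 62 i \sqrt{62}$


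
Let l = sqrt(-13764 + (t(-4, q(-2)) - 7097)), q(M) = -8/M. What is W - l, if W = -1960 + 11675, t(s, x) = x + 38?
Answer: 9715 - I*sqrt(20819) ≈ 9715.0 - 144.29*I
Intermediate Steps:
t(s, x) = 38 + x
W = 9715
l = I*sqrt(20819) (l = sqrt(-13764 + ((38 - 8/(-2)) - 7097)) = sqrt(-13764 + ((38 - 8*(-1/2)) - 7097)) = sqrt(-13764 + ((38 + 4) - 7097)) = sqrt(-13764 + (42 - 7097)) = sqrt(-13764 - 7055) = sqrt(-20819) = I*sqrt(20819) ≈ 144.29*I)
W - l = 9715 - I*sqrt(20819)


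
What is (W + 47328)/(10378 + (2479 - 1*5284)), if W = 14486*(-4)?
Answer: -10616/7573 ≈ -1.4018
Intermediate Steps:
W = -57944
(W + 47328)/(10378 + (2479 - 1*5284)) = (-57944 + 47328)/(10378 + (2479 - 1*5284)) = -10616/(10378 + (2479 - 5284)) = -10616/(10378 - 2805) = -10616/7573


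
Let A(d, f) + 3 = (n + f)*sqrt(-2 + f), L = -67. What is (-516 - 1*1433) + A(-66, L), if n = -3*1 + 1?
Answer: -1952 - 69*I*sqrt(69) ≈ -1952.0 - 573.16*I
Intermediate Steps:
n = -2 (n = -3 + 1 = -2)
A(d, f) = -3 + (-2 + f)**(3/2) (A(d, f) = -3 + (-2 + f)*sqrt(-2 + f) = -3 + (-2 + f)**(3/2))
(-516 - 1*1433) + A(-66, L) = (-516 - 1*1433) + (-3 - 2*sqrt(-2 - 67) - 67*sqrt(-2 - 67)) = (-516 - 1433) + (-3 - 2*I*sqrt(69) - 67*I*sqrt(69)) = -1949 + (-3 - 2*I*sqrt(69) - 67*I*sqrt(69)) = -1949 + (-3 - 69*I*sqrt(69)) = -1952 - 69*I*sqrt(69)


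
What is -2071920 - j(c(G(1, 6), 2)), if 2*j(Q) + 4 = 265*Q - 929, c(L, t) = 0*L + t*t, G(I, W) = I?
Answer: -4143967/2 ≈ -2.0720e+6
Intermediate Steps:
c(L, t) = t**2 (c(L, t) = 0 + t**2 = t**2)
j(Q) = -933/2 + 265*Q/2 (j(Q) = -2 + (265*Q - 929)/2 = -2 + (-929 + 265*Q)/2 = -2 + (-929/2 + 265*Q/2) = -933/2 + 265*Q/2)
-2071920 - j(c(G(1, 6), 2)) = -2071920 - (-933/2 + (265/2)*2**2) = -2071920 - (-933/2 + (265/2)*4) = -2071920 - (-933/2 + 530) = -2071920 - 1*127/2 = -2071920 - 127/2 = -4143967/2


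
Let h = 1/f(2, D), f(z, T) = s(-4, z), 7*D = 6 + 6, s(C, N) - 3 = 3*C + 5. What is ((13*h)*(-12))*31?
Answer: 1209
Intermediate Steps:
s(C, N) = 8 + 3*C (s(C, N) = 3 + (3*C + 5) = 3 + (5 + 3*C) = 8 + 3*C)
D = 12/7 (D = (6 + 6)/7 = (⅐)*12 = 12/7 ≈ 1.7143)
f(z, T) = -4 (f(z, T) = 8 + 3*(-4) = 8 - 12 = -4)
h = -¼ (h = 1/(-4) = -¼ ≈ -0.25000)
((13*h)*(-12))*31 = ((13*(-¼))*(-12))*31 = -13/4*(-12)*31 = 39*31 = 1209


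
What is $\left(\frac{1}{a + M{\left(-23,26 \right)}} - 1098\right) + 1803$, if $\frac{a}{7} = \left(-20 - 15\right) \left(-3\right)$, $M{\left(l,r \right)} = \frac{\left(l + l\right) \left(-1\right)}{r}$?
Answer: $\frac{6752503}{9578} \approx 705.0$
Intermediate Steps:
$M{\left(l,r \right)} = - \frac{2 l}{r}$ ($M{\left(l,r \right)} = \frac{2 l \left(-1\right)}{r} = \frac{\left(-2\right) l}{r} = - \frac{2 l}{r}$)
$a = 735$ ($a = 7 \left(-20 - 15\right) \left(-3\right) = 7 \left(\left(-35\right) \left(-3\right)\right) = 7 \cdot 105 = 735$)
$\left(\frac{1}{a + M{\left(-23,26 \right)}} - 1098\right) + 1803 = \left(\frac{1}{735 - - \frac{46}{26}} - 1098\right) + 1803 = \left(\frac{1}{735 - \left(-46\right) \frac{1}{26}} - 1098\right) + 1803 = \left(\frac{1}{735 + \frac{23}{13}} - 1098\right) + 1803 = \left(\frac{1}{\frac{9578}{13}} - 1098\right) + 1803 = \left(\frac{13}{9578} - 1098\right) + 1803 = - \frac{10516631}{9578} + 1803 = \frac{6752503}{9578}$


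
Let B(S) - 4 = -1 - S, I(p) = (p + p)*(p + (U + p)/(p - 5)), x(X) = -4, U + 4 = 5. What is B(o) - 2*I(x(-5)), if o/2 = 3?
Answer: -185/3 ≈ -61.667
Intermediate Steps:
o = 6 (o = 2*3 = 6)
U = 1 (U = -4 + 5 = 1)
I(p) = 2*p*(p + (1 + p)/(-5 + p)) (I(p) = (p + p)*(p + (1 + p)/(p - 5)) = (2*p)*(p + (1 + p)/(-5 + p)) = 2*p*(p + (1 + p)/(-5 + p)))
B(S) = 3 - S (B(S) = 4 + (-1 - S) = 3 - S)
B(o) - 2*I(x(-5)) = (3 - 1*6) - 4*(-4)*(1 + (-4)**2 - 4*(-4))/(-5 - 4) = (3 - 6) - 4*(-4)*(1 + 16 + 16)/(-9) = -3 - 4*(-4)*(-1)*33/9 = -3 - 2*88/3 = -3 - 176/3 = -185/3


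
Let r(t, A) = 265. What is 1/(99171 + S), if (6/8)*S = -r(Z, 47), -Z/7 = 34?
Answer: 3/296453 ≈ 1.0120e-5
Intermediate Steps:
Z = -238 (Z = -7*34 = -238)
S = -1060/3 (S = 4*(-1*265)/3 = (4/3)*(-265) = -1060/3 ≈ -353.33)
1/(99171 + S) = 1/(99171 - 1060/3) = 1/(296453/3) = 3/296453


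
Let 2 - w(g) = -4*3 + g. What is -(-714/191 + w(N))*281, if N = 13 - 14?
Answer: -604431/191 ≈ -3164.6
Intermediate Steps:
N = -1
w(g) = 14 - g (w(g) = 2 - (-4*3 + g) = 2 - (-12 + g) = 2 + (12 - g) = 14 - g)
-(-714/191 + w(N))*281 = -(-714/191 + (14 - 1*(-1)))*281 = -(-714*1/191 + (14 + 1))*281 = -(-714/191 + 15)*281 = -2151*281/191 = -1*604431/191 = -604431/191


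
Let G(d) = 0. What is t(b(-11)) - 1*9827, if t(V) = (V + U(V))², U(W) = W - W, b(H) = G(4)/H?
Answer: -9827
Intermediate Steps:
b(H) = 0 (b(H) = 0/H = 0)
U(W) = 0
t(V) = V² (t(V) = (V + 0)² = V²)
t(b(-11)) - 1*9827 = 0² - 1*9827 = 0 - 9827 = -9827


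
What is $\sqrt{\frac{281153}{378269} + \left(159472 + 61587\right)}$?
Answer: $\frac{2 \sqrt{7907717986497614}}{378269} \approx 470.17$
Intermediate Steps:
$\sqrt{\frac{281153}{378269} + \left(159472 + 61587\right)} = \sqrt{281153 \cdot \frac{1}{378269} + 221059} = \sqrt{\frac{281153}{378269} + 221059} = \sqrt{\frac{83620048024}{378269}} = \frac{2 \sqrt{7907717986497614}}{378269}$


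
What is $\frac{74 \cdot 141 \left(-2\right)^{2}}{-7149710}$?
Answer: $- \frac{20868}{3574855} \approx -0.0058374$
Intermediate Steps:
$\frac{74 \cdot 141 \left(-2\right)^{2}}{-7149710} = 10434 \cdot 4 \left(- \frac{1}{7149710}\right) = 41736 \left(- \frac{1}{7149710}\right) = - \frac{20868}{3574855}$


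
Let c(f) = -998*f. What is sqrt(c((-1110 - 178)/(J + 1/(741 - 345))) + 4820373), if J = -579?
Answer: 3*sqrt(28143738103662485)/229283 ≈ 2195.0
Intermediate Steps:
sqrt(c((-1110 - 178)/(J + 1/(741 - 345))) + 4820373) = sqrt(-998*(-1110 - 178)/(-579 + 1/(741 - 345)) + 4820373) = sqrt(-(-1285424)/(-579 + 1/396) + 4820373) = sqrt(-(-1285424)/(-229283/396) + 4820373) = sqrt(-(-1285424)*(-396)/229283 + 4820373) = sqrt(-998*510048/229283 + 4820373) = sqrt(-509027904/229283 + 4820373) = sqrt(1104720554655/229283) = 3*sqrt(28143738103662485)/229283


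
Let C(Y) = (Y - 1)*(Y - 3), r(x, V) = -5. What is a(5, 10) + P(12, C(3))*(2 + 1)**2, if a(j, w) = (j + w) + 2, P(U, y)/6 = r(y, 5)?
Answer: -253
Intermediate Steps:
C(Y) = (-1 + Y)*(-3 + Y)
P(U, y) = -30 (P(U, y) = 6*(-5) = -30)
a(j, w) = 2 + j + w
a(5, 10) + P(12, C(3))*(2 + 1)**2 = (2 + 5 + 10) - 30*(2 + 1)**2 = 17 - 30*3**2 = 17 - 30*9 = 17 - 270 = -253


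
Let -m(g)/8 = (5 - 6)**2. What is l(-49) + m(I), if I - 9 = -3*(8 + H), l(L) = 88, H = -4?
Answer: 80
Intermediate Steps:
I = -3 (I = 9 - 3*(8 - 4) = 9 - 3*4 = 9 - 12 = -3)
m(g) = -8 (m(g) = -8*(5 - 6)**2 = -8*(-1)**2 = -8*1 = -8)
l(-49) + m(I) = 88 - 8 = 80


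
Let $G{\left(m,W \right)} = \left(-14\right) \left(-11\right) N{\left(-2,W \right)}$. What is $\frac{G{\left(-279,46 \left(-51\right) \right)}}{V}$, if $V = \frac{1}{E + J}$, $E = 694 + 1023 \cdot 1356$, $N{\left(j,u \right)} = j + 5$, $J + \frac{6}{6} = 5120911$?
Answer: $3007061904$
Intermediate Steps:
$J = 5120910$ ($J = -1 + 5120911 = 5120910$)
$N{\left(j,u \right)} = 5 + j$
$E = 1387882$ ($E = 694 + 1387188 = 1387882$)
$G{\left(m,W \right)} = 462$ ($G{\left(m,W \right)} = \left(-14\right) \left(-11\right) \left(5 - 2\right) = 154 \cdot 3 = 462$)
$V = \frac{1}{6508792}$ ($V = \frac{1}{1387882 + 5120910} = \frac{1}{6508792} \approx 1.5364 \cdot 10^{-7}$)
$\frac{G{\left(-279,46 \left(-51\right) \right)}}{V} = 462 \frac{1}{\frac{1}{6508792}} = 462 \cdot 6508792 = 3007061904$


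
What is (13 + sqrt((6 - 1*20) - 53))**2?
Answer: (13 + I*sqrt(67))**2 ≈ 102.0 + 212.82*I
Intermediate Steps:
(13 + sqrt((6 - 1*20) - 53))**2 = (13 + sqrt((6 - 20) - 53))**2 = (13 + sqrt(-14 - 53))**2 = (13 + sqrt(-67))**2 = (13 + I*sqrt(67))**2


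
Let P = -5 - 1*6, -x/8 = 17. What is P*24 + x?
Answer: -400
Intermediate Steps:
x = -136 (x = -8*17 = -136)
P = -11 (P = -5 - 6 = -11)
P*24 + x = -11*24 - 136 = -264 - 136 = -400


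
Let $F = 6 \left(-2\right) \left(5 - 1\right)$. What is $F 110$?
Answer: $-5280$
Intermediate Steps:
$F = -48$ ($F = \left(-12\right) 4 = -48$)
$F 110 = \left(-48\right) 110 = -5280$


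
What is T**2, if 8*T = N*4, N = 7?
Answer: 49/4 ≈ 12.250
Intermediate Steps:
T = 7/2 (T = (7*4)/8 = (1/8)*28 = 7/2 ≈ 3.5000)
T**2 = (7/2)**2 = 49/4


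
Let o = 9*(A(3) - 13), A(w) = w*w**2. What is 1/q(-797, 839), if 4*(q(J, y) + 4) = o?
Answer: 2/55 ≈ 0.036364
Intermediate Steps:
A(w) = w**3
o = 126 (o = 9*(3**3 - 13) = 9*(27 - 13) = 9*14 = 126)
q(J, y) = 55/2 (q(J, y) = -4 + (1/4)*126 = -4 + 63/2 = 55/2)
1/q(-797, 839) = 1/(55/2) = 2/55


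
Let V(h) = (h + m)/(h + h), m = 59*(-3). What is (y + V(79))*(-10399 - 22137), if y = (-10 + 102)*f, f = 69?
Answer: -16314949448/79 ≈ -2.0652e+8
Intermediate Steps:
m = -177
V(h) = (-177 + h)/(2*h) (V(h) = (h - 177)/(h + h) = (-177 + h)/((2*h)) = (-177 + h)*(1/(2*h)) = (-177 + h)/(2*h))
y = 6348 (y = (-10 + 102)*69 = 92*69 = 6348)
(y + V(79))*(-10399 - 22137) = (6348 + (½)*(-177 + 79)/79)*(-10399 - 22137) = (6348 + (½)*(1/79)*(-98))*(-32536) = (6348 - 49/79)*(-32536) = (501443/79)*(-32536) = -16314949448/79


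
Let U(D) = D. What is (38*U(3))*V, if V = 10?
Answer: 1140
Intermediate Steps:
(38*U(3))*V = (38*3)*10 = 114*10 = 1140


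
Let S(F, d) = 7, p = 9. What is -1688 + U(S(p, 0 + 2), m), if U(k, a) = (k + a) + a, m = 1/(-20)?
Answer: -16811/10 ≈ -1681.1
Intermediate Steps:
m = -1/20 ≈ -0.050000
U(k, a) = k + 2*a (U(k, a) = (a + k) + a = k + 2*a)
-1688 + U(S(p, 0 + 2), m) = -1688 + (7 + 2*(-1/20)) = -1688 + (7 - ⅒) = -1688 + 69/10 = -16811/10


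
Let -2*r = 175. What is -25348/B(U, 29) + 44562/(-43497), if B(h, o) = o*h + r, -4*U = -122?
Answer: -379359290/11555703 ≈ -32.829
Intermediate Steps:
r = -175/2 (r = -½*175 = -175/2 ≈ -87.500)
U = 61/2 (U = -¼*(-122) = 61/2 ≈ 30.500)
B(h, o) = -175/2 + h*o (B(h, o) = o*h - 175/2 = h*o - 175/2 = -175/2 + h*o)
-25348/B(U, 29) + 44562/(-43497) = -25348/(-175/2 + (61/2)*29) + 44562/(-43497) = -25348/(-175/2 + 1769/2) + 44562*(-1/43497) = -25348/797 - 14854/14499 = -379359290/11555703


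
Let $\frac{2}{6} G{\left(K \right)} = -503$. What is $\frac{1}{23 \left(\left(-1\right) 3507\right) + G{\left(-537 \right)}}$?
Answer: $- \frac{1}{82170} \approx -1.217 \cdot 10^{-5}$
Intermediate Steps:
$G{\left(K \right)} = -1509$ ($G{\left(K \right)} = 3 \left(-503\right) = -1509$)
$\frac{1}{23 \left(\left(-1\right) 3507\right) + G{\left(-537 \right)}} = \frac{1}{23 \left(\left(-1\right) 3507\right) - 1509} = \frac{1}{23 \left(-3507\right) - 1509} = \frac{1}{-80661 - 1509} = \frac{1}{-82170} = - \frac{1}{82170}$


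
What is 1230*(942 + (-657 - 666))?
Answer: -468630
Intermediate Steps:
1230*(942 + (-657 - 666)) = 1230*(942 - 1323) = 1230*(-381) = -468630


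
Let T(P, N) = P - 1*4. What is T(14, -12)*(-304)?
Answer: -3040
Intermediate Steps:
T(P, N) = -4 + P (T(P, N) = P - 4 = -4 + P)
T(14, -12)*(-304) = (-4 + 14)*(-304) = 10*(-304) = -3040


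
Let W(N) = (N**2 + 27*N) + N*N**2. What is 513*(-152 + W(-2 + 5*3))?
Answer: 1315845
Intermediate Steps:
W(N) = N**2 + N**3 + 27*N (W(N) = (N**2 + 27*N) + N**3 = N**2 + N**3 + 27*N)
513*(-152 + W(-2 + 5*3)) = 513*(-152 + (-2 + 5*3)*(27 + (-2 + 5*3) + (-2 + 5*3)**2)) = 513*(-152 + (-2 + 15)*(27 + (-2 + 15) + (-2 + 15)**2)) = 513*(-152 + 13*(27 + 13 + 13**2)) = 513*(-152 + 13*(27 + 13 + 169)) = 513*(-152 + 13*209) = 513*(-152 + 2717) = 513*2565 = 1315845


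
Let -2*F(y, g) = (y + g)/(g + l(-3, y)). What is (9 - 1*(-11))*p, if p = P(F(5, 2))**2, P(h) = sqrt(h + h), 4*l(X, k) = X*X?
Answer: -560/17 ≈ -32.941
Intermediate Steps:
l(X, k) = X**2/4 (l(X, k) = (X*X)/4 = X**2/4)
F(y, g) = -(g + y)/(2*(9/4 + g)) (F(y, g) = -(y + g)/(2*(g + (1/4)*(-3)**2)) = -(g + y)/(2*(g + (1/4)*9)) = -(g + y)/(2*(g + 9/4)) = -(g + y)/(2*(9/4 + g)))
P(h) = sqrt(2)*sqrt(h) (P(h) = sqrt(2*h) = sqrt(2)*sqrt(h))
p = -28/17 (p = (sqrt(2)*sqrt(2*(-1*2 - 1*5)/(9 + 4*2)))**2 = (sqrt(2)*sqrt(2*(-2 - 5)/(9 + 8)))**2 = (sqrt(2)*sqrt(2*(-7)/17))**2 = (sqrt(2)*sqrt(2*(1/17)*(-7)))**2 = (sqrt(2)*sqrt(-14/17))**2 = (sqrt(2)*(I*sqrt(238)/17))**2 = (2*I*sqrt(119)/17)**2 = -28/17 ≈ -1.6471)
(9 - 1*(-11))*p = (9 - 1*(-11))*(-28/17) = (9 + 11)*(-28/17) = 20*(-28/17) = -560/17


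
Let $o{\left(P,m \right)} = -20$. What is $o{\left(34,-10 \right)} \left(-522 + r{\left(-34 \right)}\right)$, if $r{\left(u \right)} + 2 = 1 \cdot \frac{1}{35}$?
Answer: $\frac{73356}{7} \approx 10479.0$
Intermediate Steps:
$r{\left(u \right)} = - \frac{69}{35}$ ($r{\left(u \right)} = -2 + 1 \cdot \frac{1}{35} = -2 + \frac{1}{35} = - \frac{69}{35}$)
$o{\left(34,-10 \right)} \left(-522 + r{\left(-34 \right)}\right) = - 20 \left(-522 - \frac{69}{35}\right) = \left(-20\right) \left(- \frac{18339}{35}\right) = \frac{73356}{7}$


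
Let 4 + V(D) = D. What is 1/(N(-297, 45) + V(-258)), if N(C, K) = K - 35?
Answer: -1/252 ≈ -0.0039683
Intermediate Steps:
V(D) = -4 + D
N(C, K) = -35 + K
1/(N(-297, 45) + V(-258)) = 1/((-35 + 45) + (-4 - 258)) = 1/(10 - 262) = 1/(-252) = -1/252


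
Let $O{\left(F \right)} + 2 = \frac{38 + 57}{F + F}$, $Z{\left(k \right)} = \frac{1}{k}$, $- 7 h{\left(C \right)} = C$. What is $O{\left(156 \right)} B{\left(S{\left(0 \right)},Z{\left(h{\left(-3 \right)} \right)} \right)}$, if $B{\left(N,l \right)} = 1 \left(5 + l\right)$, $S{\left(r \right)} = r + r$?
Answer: $- \frac{5819}{468} \approx -12.434$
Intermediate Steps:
$h{\left(C \right)} = - \frac{C}{7}$
$S{\left(r \right)} = 2 r$
$O{\left(F \right)} = -2 + \frac{95}{2 F}$ ($O{\left(F \right)} = -2 + \frac{38 + 57}{F + F} = -2 + \frac{95}{2 F}$)
$B{\left(N,l \right)} = 5 + l$
$O{\left(156 \right)} B{\left(S{\left(0 \right)},Z{\left(h{\left(-3 \right)} \right)} \right)} = \left(-2 + \frac{95}{2 \cdot 156}\right) \left(5 + \frac{1}{\left(- \frac{1}{7}\right) \left(-3\right)}\right) = \left(-2 + \frac{95}{2} \cdot \frac{1}{156}\right) \left(5 + \frac{1}{\frac{3}{7}}\right) = \left(-2 + \frac{95}{312}\right) \left(5 + \frac{7}{3}\right) = \left(- \frac{529}{312}\right) \frac{22}{3} = - \frac{5819}{468}$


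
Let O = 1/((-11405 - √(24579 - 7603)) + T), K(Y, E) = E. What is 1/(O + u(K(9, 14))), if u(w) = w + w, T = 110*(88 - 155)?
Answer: 9869523397/276346129417 - 4*√1061/276346129417 ≈ 0.035714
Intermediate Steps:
T = -7370 (T = 110*(-67) = -7370)
u(w) = 2*w
O = 1/(-18775 - 4*√1061) (O = 1/((-11405 - √(24579 - 7603)) - 7370) = 1/((-11405 - √16976) - 7370) = 1/((-11405 - 4*√1061) - 7370) = 1/(-18775 - 4*√1061) ≈ -5.2895e-5)
1/(O + u(K(9, 14))) = 1/((-18775/352483649 + 4*√1061/352483649) + 2*14) = 1/((-18775/352483649 + 4*√1061/352483649) + 28) = 1/(9869523397/352483649 + 4*√1061/352483649)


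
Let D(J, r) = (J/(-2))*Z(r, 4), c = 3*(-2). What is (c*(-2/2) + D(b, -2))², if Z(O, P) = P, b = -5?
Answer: 256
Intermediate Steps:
c = -6
D(J, r) = -2*J (D(J, r) = (J/(-2))*4 = (J*(-½))*4 = -J/2*4 = -2*J)
(c*(-2/2) + D(b, -2))² = (-(-12)/2 - 2*(-5))² = (-(-12)/2 + 10)² = (-6*(-1) + 10)² = (6 + 10)² = 16² = 256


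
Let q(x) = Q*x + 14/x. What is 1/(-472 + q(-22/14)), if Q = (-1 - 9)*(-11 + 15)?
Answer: -77/32190 ≈ -0.0023920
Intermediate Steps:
Q = -40 (Q = -10*4 = -40)
q(x) = -40*x + 14/x
1/(-472 + q(-22/14)) = 1/(-472 + (-(-880)/14 + 14/((-22/14)))) = 1/(-472 + (-(-880)/14 + 14/((-22*1/14)))) = 1/(-472 + (-40*(-11/7) + 14/(-11/7))) = 1/(-472 + (440/7 + 14*(-7/11))) = 1/(-472 + (440/7 - 98/11)) = 1/(-472 + 4154/77) = 1/(-32190/77) = -77/32190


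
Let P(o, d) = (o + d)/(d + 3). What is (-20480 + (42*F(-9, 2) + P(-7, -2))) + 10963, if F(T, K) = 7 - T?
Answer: -8854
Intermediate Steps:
P(o, d) = (d + o)/(3 + d)
(-20480 + (42*F(-9, 2) + P(-7, -2))) + 10963 = (-20480 + (42*(7 - 1*(-9)) + (-2 - 7)/(3 - 2))) + 10963 = (-20480 + (42*(7 + 9) - 9/1)) + 10963 = (-20480 + (42*16 + 1*(-9))) + 10963 = (-20480 + (672 - 9)) + 10963 = (-20480 + 663) + 10963 = -19817 + 10963 = -8854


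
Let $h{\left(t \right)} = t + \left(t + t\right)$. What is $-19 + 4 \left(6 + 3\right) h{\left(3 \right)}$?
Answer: $305$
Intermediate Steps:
$h{\left(t \right)} = 3 t$ ($h{\left(t \right)} = t + 2 t = 3 t$)
$-19 + 4 \left(6 + 3\right) h{\left(3 \right)} = -19 + 4 \left(6 + 3\right) 3 \cdot 3 = -19 + 4 \cdot 9 \cdot 9 = -19 + 36 \cdot 9 = -19 + 324 = 305$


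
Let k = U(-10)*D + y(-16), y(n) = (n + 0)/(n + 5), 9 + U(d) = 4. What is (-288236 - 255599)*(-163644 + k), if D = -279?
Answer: 970594832705/11 ≈ 8.8236e+10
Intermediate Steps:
U(d) = -5 (U(d) = -9 + 4 = -5)
y(n) = n/(5 + n)
k = 15361/11 (k = -5*(-279) - 16/(5 - 16) = 1395 - 16/(-11) = 1395 - 16*(-1/11) = 1395 + 16/11 = 15361/11 ≈ 1396.5)
(-288236 - 255599)*(-163644 + k) = (-288236 - 255599)*(-163644 + 15361/11) = -543835*(-1784723/11) = 970594832705/11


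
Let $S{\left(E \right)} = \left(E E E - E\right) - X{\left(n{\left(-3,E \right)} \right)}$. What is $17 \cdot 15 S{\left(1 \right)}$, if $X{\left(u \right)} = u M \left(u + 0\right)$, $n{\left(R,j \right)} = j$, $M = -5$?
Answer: $1275$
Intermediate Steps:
$X{\left(u \right)} = - 5 u^{2}$ ($X{\left(u \right)} = u \left(-5\right) \left(u + 0\right) = - 5 u u = - 5 u^{2}$)
$S{\left(E \right)} = E^{3} - E + 5 E^{2}$ ($S{\left(E \right)} = \left(E E E - E\right) - - 5 E^{2} = \left(E^{2} E - E\right) + 5 E^{2} = \left(E^{3} - E\right) + 5 E^{2} = E^{3} - E + 5 E^{2}$)
$17 \cdot 15 S{\left(1 \right)} = 17 \cdot 15 \cdot 1 \left(-1 + 1^{2} + 5 \cdot 1\right) = 255 \cdot 1 \left(-1 + 1 + 5\right) = 255 \cdot 1 \cdot 5 = 255 \cdot 5 = 1275$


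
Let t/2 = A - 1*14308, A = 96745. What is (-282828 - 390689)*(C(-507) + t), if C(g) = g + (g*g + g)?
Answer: -283489366953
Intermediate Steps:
C(g) = g² + 2*g (C(g) = g + (g² + g) = g + (g + g²) = g² + 2*g)
t = 164874 (t = 2*(96745 - 1*14308) = 2*(96745 - 14308) = 2*82437 = 164874)
(-282828 - 390689)*(C(-507) + t) = (-282828 - 390689)*(-507*(2 - 507) + 164874) = -673517*(-507*(-505) + 164874) = -673517*(256035 + 164874) = -673517*420909 = -283489366953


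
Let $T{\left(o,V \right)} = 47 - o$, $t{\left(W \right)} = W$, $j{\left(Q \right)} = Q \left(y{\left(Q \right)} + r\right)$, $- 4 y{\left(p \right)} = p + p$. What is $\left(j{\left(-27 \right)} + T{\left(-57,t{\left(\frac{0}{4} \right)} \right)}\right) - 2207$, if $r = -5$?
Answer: $- \frac{4665}{2} \approx -2332.5$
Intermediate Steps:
$y{\left(p \right)} = - \frac{p}{2}$ ($y{\left(p \right)} = - \frac{p + p}{4} = - \frac{2 p}{4} = - \frac{p}{2}$)
$j{\left(Q \right)} = Q \left(-5 - \frac{Q}{2}\right)$ ($j{\left(Q \right)} = Q \left(- \frac{Q}{2} - 5\right) = Q \left(-5 - \frac{Q}{2}\right)$)
$\left(j{\left(-27 \right)} + T{\left(-57,t{\left(\frac{0}{4} \right)} \right)}\right) - 2207 = \left(\left(- \frac{1}{2}\right) \left(-27\right) \left(10 - 27\right) + \left(47 - -57\right)\right) - 2207 = \left(\left(- \frac{1}{2}\right) \left(-27\right) \left(-17\right) + \left(47 + 57\right)\right) - 2207 = \left(- \frac{459}{2} + 104\right) - 2207 = - \frac{251}{2} - 2207 = - \frac{4665}{2}$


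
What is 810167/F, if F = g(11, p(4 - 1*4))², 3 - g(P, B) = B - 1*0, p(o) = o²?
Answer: 810167/9 ≈ 90019.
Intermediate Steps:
g(P, B) = 3 - B (g(P, B) = 3 - (B - 1*0) = 3 - (B + 0) = 3 - B)
F = 9 (F = (3 - (4 - 1*4)²)² = (3 - (4 - 4)²)² = (3 - 1*0²)² = (3 - 1*0)² = (3 + 0)² = 3² = 9)
810167/F = 810167/9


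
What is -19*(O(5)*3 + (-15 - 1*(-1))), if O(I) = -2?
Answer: 380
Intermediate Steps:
-19*(O(5)*3 + (-15 - 1*(-1))) = -19*(-2*3 + (-15 - 1*(-1))) = -19*(-6 + (-15 + 1)) = -19*(-6 - 14) = -19*(-20) = 380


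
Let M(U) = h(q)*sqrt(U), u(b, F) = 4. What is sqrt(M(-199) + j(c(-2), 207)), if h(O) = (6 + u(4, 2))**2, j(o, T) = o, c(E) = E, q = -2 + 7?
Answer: sqrt(-2 + 100*I*sqrt(199)) ≈ 26.539 + 26.577*I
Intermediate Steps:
q = 5
h(O) = 100 (h(O) = (6 + 4)**2 = 10**2 = 100)
M(U) = 100*sqrt(U)
sqrt(M(-199) + j(c(-2), 207)) = sqrt(100*sqrt(-199) - 2) = sqrt(100*(I*sqrt(199)) - 2) = sqrt(100*I*sqrt(199) - 2) = sqrt(-2 + 100*I*sqrt(199))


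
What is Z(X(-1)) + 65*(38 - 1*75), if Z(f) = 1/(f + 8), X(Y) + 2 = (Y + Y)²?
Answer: -24049/10 ≈ -2404.9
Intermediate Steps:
X(Y) = -2 + 4*Y² (X(Y) = -2 + (Y + Y)² = -2 + (2*Y)² = -2 + 4*Y²)
Z(f) = 1/(8 + f)
Z(X(-1)) + 65*(38 - 1*75) = 1/(8 + (-2 + 4*(-1)²)) + 65*(38 - 1*75) = 1/(8 + (-2 + 4*1)) + 65*(38 - 75) = 1/(8 + (-2 + 4)) + 65*(-37) = 1/(8 + 2) - 2405 = 1/10 - 2405 = ⅒ - 2405 = -24049/10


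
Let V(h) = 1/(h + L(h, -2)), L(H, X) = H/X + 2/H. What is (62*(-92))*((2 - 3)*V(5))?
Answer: 57040/29 ≈ 1966.9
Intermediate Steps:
L(H, X) = 2/H + H/X
V(h) = 1/(h/2 + 2/h) (V(h) = 1/(h + (2/h + h/(-2))) = 1/(h + (2/h + h*(-½))) = 1/(h + (2/h - h/2)) = 1/(h/2 + 2/h))
(62*(-92))*((2 - 3)*V(5)) = (62*(-92))*((2 - 3)*(2*5/(4 + 5²))) = -(-5704)*2*5/(4 + 25) = -(-5704)*2*5/29 = -(-5704)*2*5*(1/29) = -(-5704)*10/29 = -5704*(-10/29) = 57040/29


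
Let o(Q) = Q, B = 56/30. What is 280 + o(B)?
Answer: 4228/15 ≈ 281.87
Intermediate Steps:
B = 28/15 (B = 56*(1/30) = 28/15 ≈ 1.8667)
280 + o(B) = 280 + 28/15 = 4228/15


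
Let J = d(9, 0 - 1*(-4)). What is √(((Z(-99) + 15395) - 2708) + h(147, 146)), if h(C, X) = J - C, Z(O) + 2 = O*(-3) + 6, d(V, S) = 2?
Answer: 3*√1427 ≈ 113.33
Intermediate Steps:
Z(O) = 4 - 3*O (Z(O) = -2 + (O*(-3) + 6) = -2 + (-3*O + 6) = -2 + (6 - 3*O) = 4 - 3*O)
J = 2
h(C, X) = 2 - C
√(((Z(-99) + 15395) - 2708) + h(147, 146)) = √((((4 - 3*(-99)) + 15395) - 2708) + (2 - 1*147)) = √((((4 + 297) + 15395) - 2708) + (2 - 147)) = √(((301 + 15395) - 2708) - 145) = √((15696 - 2708) - 145) = √(12988 - 145) = √12843 = 3*√1427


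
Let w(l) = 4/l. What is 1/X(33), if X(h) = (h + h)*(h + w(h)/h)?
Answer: 33/71882 ≈ 0.00045909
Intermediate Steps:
X(h) = 2*h*(h + 4/h²) (X(h) = (h + h)*(h + (4/h)/h) = (2*h)*(h + 4/h²) = 2*h*(h + 4/h²))
1/X(33) = 1/(2*(4 + 33³)/33) = 1/(2*(1/33)*(4 + 35937)) = 1/(2*(1/33)*35941) = 1/(71882/33) = 33/71882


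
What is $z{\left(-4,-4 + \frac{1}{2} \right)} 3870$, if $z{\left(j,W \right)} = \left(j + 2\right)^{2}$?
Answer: $15480$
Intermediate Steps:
$z{\left(j,W \right)} = \left(2 + j\right)^{2}$
$z{\left(-4,-4 + \frac{1}{2} \right)} 3870 = \left(2 - 4\right)^{2} \cdot 3870 = \left(-2\right)^{2} \cdot 3870 = 4 \cdot 3870 = 15480$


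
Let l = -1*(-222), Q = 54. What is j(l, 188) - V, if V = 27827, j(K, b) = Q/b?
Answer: -2615711/94 ≈ -27827.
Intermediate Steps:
l = 222
j(K, b) = 54/b
j(l, 188) - V = 54/188 - 1*27827 = 54*(1/188) - 27827 = 27/94 - 27827 = -2615711/94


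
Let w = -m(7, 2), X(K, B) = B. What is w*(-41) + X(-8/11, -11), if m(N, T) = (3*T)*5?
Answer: 1219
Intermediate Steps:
m(N, T) = 15*T
w = -30 (w = -15*2 = -1*30 = -30)
w*(-41) + X(-8/11, -11) = -30*(-41) - 11 = 1230 - 11 = 1219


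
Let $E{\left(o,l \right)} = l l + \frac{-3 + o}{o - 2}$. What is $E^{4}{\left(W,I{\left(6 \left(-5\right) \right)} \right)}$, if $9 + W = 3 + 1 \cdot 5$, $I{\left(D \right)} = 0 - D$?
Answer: $\frac{53459728531456}{81} \approx 6.6 \cdot 10^{11}$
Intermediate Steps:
$I{\left(D \right)} = - D$
$W = -1$ ($W = -9 + \left(3 + 1 \cdot 5\right) = -9 + \left(3 + 5\right) = -9 + 8 = -1$)
$E{\left(o,l \right)} = l^{2} + \frac{-3 + o}{-2 + o}$
$E^{4}{\left(W,I{\left(6 \left(-5\right) \right)} \right)} = \left(\frac{-3 - 1 - 2 \left(- 6 \left(-5\right)\right)^{2} - \left(- 6 \left(-5\right)\right)^{2}}{-2 - 1}\right)^{4} = \left(\frac{-3 - 1 - 2 \left(\left(-1\right) \left(-30\right)\right)^{2} - \left(\left(-1\right) \left(-30\right)\right)^{2}}{-3}\right)^{4} = \left(- \frac{-3 - 1 - 2 \cdot 30^{2} - 30^{2}}{3}\right)^{4} = \left(- \frac{-3 - 1 - 1800 - 900}{3}\right)^{4} = \left(\left(- \frac{1}{3}\right) \left(-2704\right)\right)^{4} = \left(\frac{2704}{3}\right)^{4} = \frac{53459728531456}{81}$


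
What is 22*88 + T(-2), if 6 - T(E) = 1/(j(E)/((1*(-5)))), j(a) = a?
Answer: 3879/2 ≈ 1939.5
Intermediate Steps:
T(E) = 6 + 5/E (T(E) = 6 - 1/(E/((1*(-5)))) = 6 - 1/(E/(-5)) = 6 - 1/(E*(-1/5)) = 6 - 1/((-E/5)) = 6 - (-5)/E = 6 + 5/E)
22*88 + T(-2) = 22*88 + (6 + 5/(-2)) = 1936 + (6 + 5*(-1/2)) = 1936 + (6 - 5/2) = 1936 + 7/2 = 3879/2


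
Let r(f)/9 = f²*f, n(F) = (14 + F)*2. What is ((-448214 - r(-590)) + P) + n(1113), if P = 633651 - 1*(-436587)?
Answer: 1849035278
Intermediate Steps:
n(F) = 28 + 2*F
r(f) = 9*f³ (r(f) = 9*(f²*f) = 9*f³)
P = 1070238 (P = 633651 + 436587 = 1070238)
((-448214 - r(-590)) + P) + n(1113) = ((-448214 - 9*(-590)³) + 1070238) + (28 + 2*1113) = ((-448214 - 9*(-205379000)) + 1070238) + (28 + 2226) = ((-448214 - 1*(-1848411000)) + 1070238) + 2254 = ((-448214 + 1848411000) + 1070238) + 2254 = (1847962786 + 1070238) + 2254 = 1849033024 + 2254 = 1849035278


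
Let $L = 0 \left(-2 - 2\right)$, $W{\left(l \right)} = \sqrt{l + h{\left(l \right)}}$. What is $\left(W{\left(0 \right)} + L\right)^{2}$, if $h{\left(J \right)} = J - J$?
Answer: $0$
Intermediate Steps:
$h{\left(J \right)} = 0$
$W{\left(l \right)} = \sqrt{l}$ ($W{\left(l \right)} = \sqrt{l + 0} = \sqrt{l}$)
$L = 0$ ($L = 0 \left(-4\right) = 0$)
$\left(W{\left(0 \right)} + L\right)^{2} = \left(\sqrt{0} + 0\right)^{2} = \left(0 + 0\right)^{2} = 0^{2} = 0$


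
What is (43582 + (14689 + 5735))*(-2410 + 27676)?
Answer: 1617175596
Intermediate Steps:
(43582 + (14689 + 5735))*(-2410 + 27676) = (43582 + 20424)*25266 = 64006*25266 = 1617175596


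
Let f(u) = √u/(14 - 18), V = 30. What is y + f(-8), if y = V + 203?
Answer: 233 - I*√2/2 ≈ 233.0 - 0.70711*I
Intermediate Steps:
y = 233 (y = 30 + 203 = 233)
f(u) = -√u/4 (f(u) = √u/(-4) = -√u/4)
y + f(-8) = 233 - I*√2/2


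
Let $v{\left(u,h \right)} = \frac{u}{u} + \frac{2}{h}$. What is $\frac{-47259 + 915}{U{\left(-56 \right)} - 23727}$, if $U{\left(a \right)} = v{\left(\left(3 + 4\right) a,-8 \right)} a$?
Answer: $\frac{15448}{7923} \approx 1.9498$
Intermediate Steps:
$v{\left(u,h \right)} = 1 + \frac{2}{h}$
$U{\left(a \right)} = \frac{3 a}{4}$ ($U{\left(a \right)} = \frac{2 - 8}{-8} a = \left(- \frac{1}{8}\right) \left(-6\right) a = \frac{3 a}{4}$)
$\frac{-47259 + 915}{U{\left(-56 \right)} - 23727} = \frac{-47259 + 915}{\frac{3}{4} \left(-56\right) - 23727} = - \frac{46344}{-42 - 23727} = - \frac{46344}{-23769} = \left(-46344\right) \left(- \frac{1}{23769}\right) = \frac{15448}{7923}$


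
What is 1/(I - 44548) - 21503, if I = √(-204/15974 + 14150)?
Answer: -85207156776438794/3962570650025 - 7*√4605399881/7925141300050 ≈ -21503.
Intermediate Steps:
I = 2*√4605399881/1141 (I = √(-204*1/15974 + 14150) = √(-102/7987 + 14150) = √(113015948/7987) = 2*√4605399881/1141 ≈ 118.95)
1/(I - 44548) - 21503 = 1/(2*√4605399881/1141 - 44548) - 21503 = 1/(-44548 + 2*√4605399881/1141) - 21503 = -21503 + 1/(-44548 + 2*√4605399881/1141)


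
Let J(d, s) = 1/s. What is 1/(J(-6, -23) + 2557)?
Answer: 23/58810 ≈ 0.00039109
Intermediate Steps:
1/(J(-6, -23) + 2557) = 1/(1/(-23) + 2557) = 1/(-1/23 + 2557) = 1/(58810/23) = 23/58810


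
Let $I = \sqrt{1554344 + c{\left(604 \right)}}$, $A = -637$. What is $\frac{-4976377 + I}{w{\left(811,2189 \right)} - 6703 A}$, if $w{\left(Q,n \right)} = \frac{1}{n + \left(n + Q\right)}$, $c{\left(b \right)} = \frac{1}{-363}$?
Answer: $- \frac{25822420253}{22156049280} + \frac{5189 \sqrt{1692680613}}{731149626240} \approx -1.1652$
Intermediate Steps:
$c{\left(b \right)} = - \frac{1}{363}$
$w{\left(Q,n \right)} = \frac{1}{Q + 2 n}$ ($w{\left(Q,n \right)} = \frac{1}{n + \left(Q + n\right)} = \frac{1}{Q + 2 n}$)
$I = \frac{\sqrt{1692680613}}{33}$ ($I = \sqrt{1554344 - \frac{1}{363}} = \sqrt{\frac{564226871}{363}} = \frac{\sqrt{1692680613}}{33} \approx 1246.7$)
$\frac{-4976377 + I}{w{\left(811,2189 \right)} - 6703 A} = \frac{-4976377 + \frac{\sqrt{1692680613}}{33}}{\frac{1}{811 + 2 \cdot 2189} - -4269811} = \frac{-4976377 + \frac{\sqrt{1692680613}}{33}}{\frac{1}{811 + 4378} + 4269811} = \frac{-4976377 + \frac{\sqrt{1692680613}}{33}}{\frac{1}{5189} + 4269811} = \frac{-4976377 + \frac{\sqrt{1692680613}}{33}}{\frac{22156049280}{5189}} = \left(-4976377 + \frac{\sqrt{1692680613}}{33}\right) \frac{5189}{22156049280} = - \frac{25822420253}{22156049280} + \frac{5189 \sqrt{1692680613}}{731149626240}$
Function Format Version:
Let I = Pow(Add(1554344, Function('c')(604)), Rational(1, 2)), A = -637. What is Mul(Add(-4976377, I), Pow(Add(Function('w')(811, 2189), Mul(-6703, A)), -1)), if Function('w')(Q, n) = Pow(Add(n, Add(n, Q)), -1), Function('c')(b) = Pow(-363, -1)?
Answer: Add(Rational(-25822420253, 22156049280), Mul(Rational(5189, 731149626240), Pow(1692680613, Rational(1, 2)))) ≈ -1.1652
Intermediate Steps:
Function('c')(b) = Rational(-1, 363)
Function('w')(Q, n) = Pow(Add(Q, Mul(2, n)), -1) (Function('w')(Q, n) = Pow(Add(n, Add(Q, n)), -1) = Pow(Add(Q, Mul(2, n)), -1))
I = Mul(Rational(1, 33), Pow(1692680613, Rational(1, 2))) (I = Pow(Add(1554344, Rational(-1, 363)), Rational(1, 2)) = Pow(Rational(564226871, 363), Rational(1, 2)) = Mul(Rational(1, 33), Pow(1692680613, Rational(1, 2))) ≈ 1246.7)
Mul(Add(-4976377, I), Pow(Add(Function('w')(811, 2189), Mul(-6703, A)), -1)) = Mul(Add(-4976377, Mul(Rational(1, 33), Pow(1692680613, Rational(1, 2)))), Pow(Add(Pow(Add(811, Mul(2, 2189)), -1), Mul(-6703, -637)), -1)) = Mul(Add(-4976377, Mul(Rational(1, 33), Pow(1692680613, Rational(1, 2)))), Pow(Add(Pow(Add(811, 4378), -1), 4269811), -1)) = Mul(Add(-4976377, Mul(Rational(1, 33), Pow(1692680613, Rational(1, 2)))), Pow(Add(Pow(5189, -1), 4269811), -1)) = Mul(Add(-4976377, Mul(Rational(1, 33), Pow(1692680613, Rational(1, 2)))), Pow(Add(Rational(1, 5189), 4269811), -1)) = Mul(Add(-4976377, Mul(Rational(1, 33), Pow(1692680613, Rational(1, 2)))), Pow(Rational(22156049280, 5189), -1)) = Mul(Add(-4976377, Mul(Rational(1, 33), Pow(1692680613, Rational(1, 2)))), Rational(5189, 22156049280)) = Add(Rational(-25822420253, 22156049280), Mul(Rational(5189, 731149626240), Pow(1692680613, Rational(1, 2))))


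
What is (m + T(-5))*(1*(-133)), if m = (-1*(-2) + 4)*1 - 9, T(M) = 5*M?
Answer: 3724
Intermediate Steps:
m = -3 (m = (2 + 4)*1 - 9 = 6*1 - 9 = 6 - 9 = -3)
(m + T(-5))*(1*(-133)) = (-3 + 5*(-5))*(1*(-133)) = (-3 - 25)*(-133) = -28*(-133) = 3724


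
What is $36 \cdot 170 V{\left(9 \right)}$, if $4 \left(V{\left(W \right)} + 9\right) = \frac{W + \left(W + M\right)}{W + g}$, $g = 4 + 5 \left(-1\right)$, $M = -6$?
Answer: $-52785$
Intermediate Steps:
$g = -1$ ($g = 4 - 5 = -1$)
$V{\left(W \right)} = -9 + \frac{-6 + 2 W}{4 \left(-1 + W\right)}$ ($V{\left(W \right)} = -9 + \frac{\left(W + \left(W - 6\right)\right) \frac{1}{W - 1}}{4} = -9 + \frac{\left(W + \left(-6 + W\right)\right) \frac{1}{-1 + W}}{4} = -9 + \frac{\left(-6 + 2 W\right) \frac{1}{-1 + W}}{4} = -9 + \frac{\frac{1}{-1 + W} \left(-6 + 2 W\right)}{4} = -9 + \frac{-6 + 2 W}{4 \left(-1 + W\right)}$)
$36 \cdot 170 V{\left(9 \right)} = 36 \cdot 170 \frac{15 - 153}{2 \left(-1 + 9\right)} = 6120 \frac{15 - 153}{2 \cdot 8} = 6120 \cdot \frac{1}{2} \cdot \frac{1}{8} \left(-138\right) = 6120 \left(- \frac{69}{8}\right) = -52785$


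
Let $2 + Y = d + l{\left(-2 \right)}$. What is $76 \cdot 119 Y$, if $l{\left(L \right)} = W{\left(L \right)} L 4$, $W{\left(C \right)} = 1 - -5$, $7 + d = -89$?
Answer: $-1320424$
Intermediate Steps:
$d = -96$ ($d = -7 - 89 = -96$)
$W{\left(C \right)} = 6$ ($W{\left(C \right)} = 1 + 5 = 6$)
$l{\left(L \right)} = 24 L$ ($l{\left(L \right)} = 6 L 4 = 24 L$)
$Y = -146$ ($Y = -2 + \left(-96 + 24 \left(-2\right)\right) = -2 - 144 = -146$)
$76 \cdot 119 Y = 76 \cdot 119 \left(-146\right) = 9044 \left(-146\right) = -1320424$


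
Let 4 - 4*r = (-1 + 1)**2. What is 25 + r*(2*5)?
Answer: 35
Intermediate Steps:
r = 1 (r = 1 - (-1 + 1)**2/4 = 1 - 1/4*0**2 = 1 - 1/4*0 = 1 + 0 = 1)
25 + r*(2*5) = 25 + 1*(2*5) = 25 + 1*10 = 25 + 10 = 35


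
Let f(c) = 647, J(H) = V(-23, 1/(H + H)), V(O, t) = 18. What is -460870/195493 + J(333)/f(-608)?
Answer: -294664016/126483971 ≈ -2.3297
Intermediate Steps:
J(H) = 18
-460870/195493 + J(333)/f(-608) = -460870/195493 + 18/647 = -294664016/126483971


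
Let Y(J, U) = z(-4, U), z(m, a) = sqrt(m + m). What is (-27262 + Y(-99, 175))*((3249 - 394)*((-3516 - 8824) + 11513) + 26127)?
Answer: 63655624996 - 4669916*I*sqrt(2) ≈ 6.3656e+10 - 6.6043e+6*I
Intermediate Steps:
z(m, a) = sqrt(2)*sqrt(m) (z(m, a) = sqrt(2*m) = sqrt(2)*sqrt(m))
Y(J, U) = 2*I*sqrt(2) (Y(J, U) = sqrt(2)*sqrt(-4) = sqrt(2)*(2*I) = 2*I*sqrt(2))
(-27262 + Y(-99, 175))*((3249 - 394)*((-3516 - 8824) + 11513) + 26127) = (-27262 + 2*I*sqrt(2))*((3249 - 394)*((-3516 - 8824) + 11513) + 26127) = (-27262 + 2*I*sqrt(2))*(2855*(-12340 + 11513) + 26127) = (-27262 + 2*I*sqrt(2))*(2855*(-827) + 26127) = (-27262 + 2*I*sqrt(2))*(-2361085 + 26127) = (-27262 + 2*I*sqrt(2))*(-2334958) = 63655624996 - 4669916*I*sqrt(2)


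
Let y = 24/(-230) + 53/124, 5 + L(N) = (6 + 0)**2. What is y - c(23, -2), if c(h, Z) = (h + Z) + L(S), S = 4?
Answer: -736913/14260 ≈ -51.677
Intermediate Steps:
L(N) = 31 (L(N) = -5 + (6 + 0)**2 = -5 + 6**2 = -5 + 36 = 31)
c(h, Z) = 31 + Z + h (c(h, Z) = (h + Z) + 31 = (Z + h) + 31 = 31 + Z + h)
y = 4607/14260 (y = 24*(-1/230) + 53*(1/124) = -12/115 + 53/124 = 4607/14260 ≈ 0.32307)
y - c(23, -2) = 4607/14260 - (31 - 2 + 23) = 4607/14260 - 1*52 = 4607/14260 - 52 = -736913/14260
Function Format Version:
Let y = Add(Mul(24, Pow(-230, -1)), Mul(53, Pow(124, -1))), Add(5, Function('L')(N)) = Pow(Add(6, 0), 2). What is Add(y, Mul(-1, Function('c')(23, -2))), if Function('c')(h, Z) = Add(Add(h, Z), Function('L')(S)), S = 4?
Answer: Rational(-736913, 14260) ≈ -51.677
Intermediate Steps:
Function('L')(N) = 31 (Function('L')(N) = Add(-5, Pow(Add(6, 0), 2)) = Add(-5, Pow(6, 2)) = Add(-5, 36) = 31)
Function('c')(h, Z) = Add(31, Z, h) (Function('c')(h, Z) = Add(Add(h, Z), 31) = Add(Add(Z, h), 31) = Add(31, Z, h))
y = Rational(4607, 14260) (y = Add(Mul(24, Rational(-1, 230)), Mul(53, Rational(1, 124))) = Add(Rational(-12, 115), Rational(53, 124)) = Rational(4607, 14260) ≈ 0.32307)
Add(y, Mul(-1, Function('c')(23, -2))) = Add(Rational(4607, 14260), Mul(-1, Add(31, -2, 23))) = Add(Rational(4607, 14260), Mul(-1, 52)) = Add(Rational(4607, 14260), -52) = Rational(-736913, 14260)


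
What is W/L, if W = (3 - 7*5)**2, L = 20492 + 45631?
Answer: 1024/66123 ≈ 0.015486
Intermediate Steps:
L = 66123
W = 1024 (W = (3 - 35)**2 = (-32)**2 = 1024)
W/L = 1024/66123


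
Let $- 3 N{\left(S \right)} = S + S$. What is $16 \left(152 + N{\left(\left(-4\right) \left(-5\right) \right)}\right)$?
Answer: $\frac{6656}{3} \approx 2218.7$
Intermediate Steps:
$N{\left(S \right)} = - \frac{2 S}{3}$ ($N{\left(S \right)} = - \frac{S + S}{3} = - \frac{2 S}{3}$)
$16 \left(152 + N{\left(\left(-4\right) \left(-5\right) \right)}\right) = 16 \left(152 - \frac{2 \left(\left(-4\right) \left(-5\right)\right)}{3}\right) = 16 \left(152 - \frac{40}{3}\right) = 16 \cdot \frac{416}{3} = \frac{6656}{3}$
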